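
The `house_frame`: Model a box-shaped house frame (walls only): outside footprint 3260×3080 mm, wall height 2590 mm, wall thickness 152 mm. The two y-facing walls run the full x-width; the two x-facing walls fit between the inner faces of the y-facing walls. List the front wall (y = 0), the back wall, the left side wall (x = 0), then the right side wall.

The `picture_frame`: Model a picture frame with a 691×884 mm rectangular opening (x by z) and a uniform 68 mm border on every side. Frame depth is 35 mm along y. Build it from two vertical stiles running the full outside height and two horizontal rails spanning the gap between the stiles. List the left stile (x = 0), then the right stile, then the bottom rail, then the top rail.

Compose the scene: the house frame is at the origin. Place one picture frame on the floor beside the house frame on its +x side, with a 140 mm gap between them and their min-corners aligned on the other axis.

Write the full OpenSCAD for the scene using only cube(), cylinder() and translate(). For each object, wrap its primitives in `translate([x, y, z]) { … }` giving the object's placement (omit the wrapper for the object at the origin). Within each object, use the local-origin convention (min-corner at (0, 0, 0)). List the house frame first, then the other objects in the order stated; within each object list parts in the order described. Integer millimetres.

cube([3260, 152, 2590]);
translate([0, 2928, 0]) cube([3260, 152, 2590]);
translate([0, 152, 0]) cube([152, 2776, 2590]);
translate([3108, 152, 0]) cube([152, 2776, 2590]);
translate([3400, 0, 0]) {
  cube([68, 35, 1020]);
  translate([759, 0, 0]) cube([68, 35, 1020]);
  translate([68, 0, 0]) cube([691, 35, 68]);
  translate([68, 0, 952]) cube([691, 35, 68]);
}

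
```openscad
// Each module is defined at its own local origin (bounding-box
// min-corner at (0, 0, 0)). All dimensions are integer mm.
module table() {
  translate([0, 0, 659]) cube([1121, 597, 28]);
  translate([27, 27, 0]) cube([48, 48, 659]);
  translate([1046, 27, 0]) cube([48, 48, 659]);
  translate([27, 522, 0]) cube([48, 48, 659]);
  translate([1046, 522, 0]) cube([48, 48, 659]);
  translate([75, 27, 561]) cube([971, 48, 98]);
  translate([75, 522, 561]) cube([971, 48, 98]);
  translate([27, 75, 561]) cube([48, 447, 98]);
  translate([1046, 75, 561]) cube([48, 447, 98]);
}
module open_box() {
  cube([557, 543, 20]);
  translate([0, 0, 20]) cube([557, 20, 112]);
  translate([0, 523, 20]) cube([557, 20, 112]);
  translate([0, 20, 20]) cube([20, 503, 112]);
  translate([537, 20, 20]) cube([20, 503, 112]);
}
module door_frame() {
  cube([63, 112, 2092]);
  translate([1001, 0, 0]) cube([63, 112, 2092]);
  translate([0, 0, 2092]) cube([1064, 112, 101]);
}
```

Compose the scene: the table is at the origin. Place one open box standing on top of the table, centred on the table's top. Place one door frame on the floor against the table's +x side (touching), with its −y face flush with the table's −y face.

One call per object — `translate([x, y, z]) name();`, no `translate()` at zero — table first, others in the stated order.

table();
translate([282, 27, 687]) open_box();
translate([1121, 0, 0]) door_frame();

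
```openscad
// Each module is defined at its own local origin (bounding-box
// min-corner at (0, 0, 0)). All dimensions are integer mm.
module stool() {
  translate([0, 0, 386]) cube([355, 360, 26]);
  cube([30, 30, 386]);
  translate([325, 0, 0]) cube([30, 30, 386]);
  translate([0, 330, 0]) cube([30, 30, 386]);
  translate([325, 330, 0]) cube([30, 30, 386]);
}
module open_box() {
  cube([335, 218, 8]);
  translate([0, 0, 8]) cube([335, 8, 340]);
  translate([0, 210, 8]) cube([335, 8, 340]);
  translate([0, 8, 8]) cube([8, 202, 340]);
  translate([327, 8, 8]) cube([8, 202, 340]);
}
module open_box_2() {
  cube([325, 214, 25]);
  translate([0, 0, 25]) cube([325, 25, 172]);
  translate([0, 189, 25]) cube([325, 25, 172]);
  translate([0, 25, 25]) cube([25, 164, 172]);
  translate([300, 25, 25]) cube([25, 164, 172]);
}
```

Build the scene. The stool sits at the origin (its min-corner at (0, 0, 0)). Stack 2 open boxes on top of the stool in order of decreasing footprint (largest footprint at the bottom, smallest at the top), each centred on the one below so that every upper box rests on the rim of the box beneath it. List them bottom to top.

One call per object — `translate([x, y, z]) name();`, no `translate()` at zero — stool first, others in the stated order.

stool();
translate([10, 71, 412]) open_box();
translate([15, 73, 760]) open_box_2();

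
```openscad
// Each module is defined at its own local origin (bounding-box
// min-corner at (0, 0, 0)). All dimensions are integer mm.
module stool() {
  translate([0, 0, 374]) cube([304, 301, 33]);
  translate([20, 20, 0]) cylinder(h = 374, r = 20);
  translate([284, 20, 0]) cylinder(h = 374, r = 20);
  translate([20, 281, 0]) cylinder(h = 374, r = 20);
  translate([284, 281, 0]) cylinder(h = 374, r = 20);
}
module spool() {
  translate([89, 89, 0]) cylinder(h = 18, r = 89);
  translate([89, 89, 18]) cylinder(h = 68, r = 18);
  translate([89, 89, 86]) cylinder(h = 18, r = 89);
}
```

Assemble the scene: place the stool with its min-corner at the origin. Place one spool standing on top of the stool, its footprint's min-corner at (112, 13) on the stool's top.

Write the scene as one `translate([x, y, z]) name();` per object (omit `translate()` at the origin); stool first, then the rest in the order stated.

stool();
translate([112, 13, 407]) spool();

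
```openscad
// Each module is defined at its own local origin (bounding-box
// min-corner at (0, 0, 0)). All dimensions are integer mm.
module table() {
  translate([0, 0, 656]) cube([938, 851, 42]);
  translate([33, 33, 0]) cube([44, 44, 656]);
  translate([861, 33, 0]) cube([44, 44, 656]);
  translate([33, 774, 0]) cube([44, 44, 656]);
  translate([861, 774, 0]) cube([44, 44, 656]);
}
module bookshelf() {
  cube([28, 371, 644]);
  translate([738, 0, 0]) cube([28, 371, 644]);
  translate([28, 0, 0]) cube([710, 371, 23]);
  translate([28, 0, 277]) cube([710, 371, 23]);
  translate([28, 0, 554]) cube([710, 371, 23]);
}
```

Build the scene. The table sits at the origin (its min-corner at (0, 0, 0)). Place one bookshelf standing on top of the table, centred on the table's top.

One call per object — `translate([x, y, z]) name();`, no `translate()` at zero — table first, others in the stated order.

table();
translate([86, 240, 698]) bookshelf();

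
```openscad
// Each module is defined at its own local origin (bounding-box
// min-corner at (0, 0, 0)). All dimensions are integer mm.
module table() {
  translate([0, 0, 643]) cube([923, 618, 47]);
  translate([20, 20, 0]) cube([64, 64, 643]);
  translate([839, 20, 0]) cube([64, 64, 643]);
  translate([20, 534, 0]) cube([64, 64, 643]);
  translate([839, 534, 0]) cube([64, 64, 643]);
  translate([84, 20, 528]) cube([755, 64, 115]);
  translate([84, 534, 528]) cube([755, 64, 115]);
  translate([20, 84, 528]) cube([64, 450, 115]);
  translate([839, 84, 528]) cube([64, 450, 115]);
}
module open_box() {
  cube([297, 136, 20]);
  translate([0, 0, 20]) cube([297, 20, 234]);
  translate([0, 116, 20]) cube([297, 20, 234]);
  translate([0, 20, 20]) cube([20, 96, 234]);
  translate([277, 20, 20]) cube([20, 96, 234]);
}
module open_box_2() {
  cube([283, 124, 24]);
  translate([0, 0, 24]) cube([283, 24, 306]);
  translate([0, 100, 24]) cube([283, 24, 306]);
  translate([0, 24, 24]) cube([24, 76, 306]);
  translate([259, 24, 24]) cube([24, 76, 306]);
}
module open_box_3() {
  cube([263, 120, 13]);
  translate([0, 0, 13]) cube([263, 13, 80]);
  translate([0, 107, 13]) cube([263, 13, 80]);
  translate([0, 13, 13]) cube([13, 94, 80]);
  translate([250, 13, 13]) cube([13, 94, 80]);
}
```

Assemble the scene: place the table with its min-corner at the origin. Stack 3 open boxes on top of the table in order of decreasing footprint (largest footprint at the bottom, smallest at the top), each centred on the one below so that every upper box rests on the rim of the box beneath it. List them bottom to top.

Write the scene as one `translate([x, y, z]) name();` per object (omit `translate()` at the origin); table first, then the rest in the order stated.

table();
translate([313, 241, 690]) open_box();
translate([320, 247, 944]) open_box_2();
translate([330, 249, 1274]) open_box_3();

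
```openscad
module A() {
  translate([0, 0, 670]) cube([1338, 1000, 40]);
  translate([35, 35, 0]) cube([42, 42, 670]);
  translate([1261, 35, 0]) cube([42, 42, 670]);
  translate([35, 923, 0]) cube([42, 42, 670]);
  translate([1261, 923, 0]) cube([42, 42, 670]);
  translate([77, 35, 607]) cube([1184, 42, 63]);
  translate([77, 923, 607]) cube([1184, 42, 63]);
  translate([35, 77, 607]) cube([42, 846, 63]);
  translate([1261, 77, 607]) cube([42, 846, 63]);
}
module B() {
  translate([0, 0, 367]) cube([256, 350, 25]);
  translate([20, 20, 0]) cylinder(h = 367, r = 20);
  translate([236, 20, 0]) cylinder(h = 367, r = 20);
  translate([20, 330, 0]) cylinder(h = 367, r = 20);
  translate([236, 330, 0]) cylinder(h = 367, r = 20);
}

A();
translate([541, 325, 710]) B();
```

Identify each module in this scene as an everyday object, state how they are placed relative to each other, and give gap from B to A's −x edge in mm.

The stool's min-x is at 541; the table's min-x is 0; gap = 541 mm.

A is a table. B is a stool. The stool is on top of the table, centred. The gap from the stool to the table's −x edge is 541 mm.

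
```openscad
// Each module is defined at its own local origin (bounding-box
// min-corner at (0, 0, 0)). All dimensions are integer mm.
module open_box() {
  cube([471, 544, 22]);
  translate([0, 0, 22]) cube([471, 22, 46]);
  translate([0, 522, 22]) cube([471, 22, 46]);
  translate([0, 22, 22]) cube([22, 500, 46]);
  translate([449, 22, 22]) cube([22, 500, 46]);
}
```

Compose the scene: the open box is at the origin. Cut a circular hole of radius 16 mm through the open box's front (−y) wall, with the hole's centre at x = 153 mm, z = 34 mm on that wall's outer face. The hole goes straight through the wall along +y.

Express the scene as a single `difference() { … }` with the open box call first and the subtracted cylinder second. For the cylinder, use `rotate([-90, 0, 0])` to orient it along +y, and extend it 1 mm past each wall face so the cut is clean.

difference() {
  open_box();
  translate([153, -1, 34]) rotate([-90, 0, 0]) cylinder(h = 24, r = 16);
}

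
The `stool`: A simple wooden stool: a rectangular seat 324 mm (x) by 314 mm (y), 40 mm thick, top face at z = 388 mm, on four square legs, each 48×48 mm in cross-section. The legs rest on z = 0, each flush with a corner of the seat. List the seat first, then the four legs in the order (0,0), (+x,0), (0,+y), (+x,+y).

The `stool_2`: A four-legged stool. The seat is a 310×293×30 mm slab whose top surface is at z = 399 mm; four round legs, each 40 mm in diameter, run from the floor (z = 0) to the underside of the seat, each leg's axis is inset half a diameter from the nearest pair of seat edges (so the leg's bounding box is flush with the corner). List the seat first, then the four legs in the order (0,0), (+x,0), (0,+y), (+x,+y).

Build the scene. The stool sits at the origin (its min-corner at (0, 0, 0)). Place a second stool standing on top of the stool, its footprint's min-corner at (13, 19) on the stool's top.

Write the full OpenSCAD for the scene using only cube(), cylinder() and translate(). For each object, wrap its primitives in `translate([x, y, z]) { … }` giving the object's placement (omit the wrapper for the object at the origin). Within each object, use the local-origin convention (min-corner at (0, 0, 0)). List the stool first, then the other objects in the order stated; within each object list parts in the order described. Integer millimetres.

translate([0, 0, 348]) cube([324, 314, 40]);
cube([48, 48, 348]);
translate([276, 0, 0]) cube([48, 48, 348]);
translate([0, 266, 0]) cube([48, 48, 348]);
translate([276, 266, 0]) cube([48, 48, 348]);
translate([13, 19, 388]) {
  translate([0, 0, 369]) cube([310, 293, 30]);
  translate([20, 20, 0]) cylinder(h = 369, r = 20);
  translate([290, 20, 0]) cylinder(h = 369, r = 20);
  translate([20, 273, 0]) cylinder(h = 369, r = 20);
  translate([290, 273, 0]) cylinder(h = 369, r = 20);
}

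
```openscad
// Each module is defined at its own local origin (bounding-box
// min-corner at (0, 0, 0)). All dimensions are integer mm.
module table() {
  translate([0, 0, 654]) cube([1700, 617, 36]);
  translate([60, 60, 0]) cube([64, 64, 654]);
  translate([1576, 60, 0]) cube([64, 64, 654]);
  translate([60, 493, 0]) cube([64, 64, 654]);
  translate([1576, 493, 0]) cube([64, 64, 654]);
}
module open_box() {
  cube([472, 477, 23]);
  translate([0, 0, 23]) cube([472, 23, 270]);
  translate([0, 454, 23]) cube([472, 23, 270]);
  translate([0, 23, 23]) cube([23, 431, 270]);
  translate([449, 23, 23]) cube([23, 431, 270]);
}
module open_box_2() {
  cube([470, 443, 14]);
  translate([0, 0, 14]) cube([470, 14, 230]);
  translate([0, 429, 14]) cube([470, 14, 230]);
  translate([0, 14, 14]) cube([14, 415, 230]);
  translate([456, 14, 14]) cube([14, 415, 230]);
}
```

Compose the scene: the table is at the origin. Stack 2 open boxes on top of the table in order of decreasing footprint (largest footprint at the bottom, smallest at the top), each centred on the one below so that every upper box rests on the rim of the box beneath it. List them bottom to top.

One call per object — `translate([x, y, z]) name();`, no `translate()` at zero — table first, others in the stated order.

table();
translate([614, 70, 690]) open_box();
translate([615, 87, 983]) open_box_2();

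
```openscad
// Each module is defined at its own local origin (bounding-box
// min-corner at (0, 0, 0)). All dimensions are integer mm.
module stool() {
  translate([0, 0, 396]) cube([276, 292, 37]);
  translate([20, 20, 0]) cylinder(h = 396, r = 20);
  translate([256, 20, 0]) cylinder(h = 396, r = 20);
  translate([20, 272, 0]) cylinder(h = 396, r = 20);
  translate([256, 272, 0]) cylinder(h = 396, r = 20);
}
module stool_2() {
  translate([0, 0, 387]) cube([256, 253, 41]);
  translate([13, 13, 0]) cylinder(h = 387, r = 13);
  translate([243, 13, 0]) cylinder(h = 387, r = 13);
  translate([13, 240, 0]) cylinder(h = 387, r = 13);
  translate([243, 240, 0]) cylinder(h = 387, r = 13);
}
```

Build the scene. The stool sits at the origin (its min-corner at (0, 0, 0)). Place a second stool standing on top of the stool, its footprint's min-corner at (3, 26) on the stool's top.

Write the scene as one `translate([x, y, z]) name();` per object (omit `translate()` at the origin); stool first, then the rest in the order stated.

stool();
translate([3, 26, 433]) stool_2();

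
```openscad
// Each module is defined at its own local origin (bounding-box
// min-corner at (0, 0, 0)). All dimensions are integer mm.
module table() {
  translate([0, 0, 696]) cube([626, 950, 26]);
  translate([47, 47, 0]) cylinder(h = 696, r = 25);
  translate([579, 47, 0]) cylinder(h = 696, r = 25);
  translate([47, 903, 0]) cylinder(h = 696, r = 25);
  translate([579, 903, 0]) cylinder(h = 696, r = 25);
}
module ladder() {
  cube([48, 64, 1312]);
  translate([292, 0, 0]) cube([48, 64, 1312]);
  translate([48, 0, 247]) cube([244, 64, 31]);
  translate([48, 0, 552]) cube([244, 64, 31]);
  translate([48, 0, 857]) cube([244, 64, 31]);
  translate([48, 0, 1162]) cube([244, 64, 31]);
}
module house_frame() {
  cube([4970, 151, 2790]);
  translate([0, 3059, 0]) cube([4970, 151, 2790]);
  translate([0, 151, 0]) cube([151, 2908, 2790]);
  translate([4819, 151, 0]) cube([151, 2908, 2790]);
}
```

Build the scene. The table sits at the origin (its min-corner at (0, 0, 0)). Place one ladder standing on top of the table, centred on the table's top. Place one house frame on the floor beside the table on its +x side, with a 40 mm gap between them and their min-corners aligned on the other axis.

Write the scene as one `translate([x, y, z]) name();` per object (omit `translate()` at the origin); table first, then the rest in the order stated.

table();
translate([143, 443, 722]) ladder();
translate([666, 0, 0]) house_frame();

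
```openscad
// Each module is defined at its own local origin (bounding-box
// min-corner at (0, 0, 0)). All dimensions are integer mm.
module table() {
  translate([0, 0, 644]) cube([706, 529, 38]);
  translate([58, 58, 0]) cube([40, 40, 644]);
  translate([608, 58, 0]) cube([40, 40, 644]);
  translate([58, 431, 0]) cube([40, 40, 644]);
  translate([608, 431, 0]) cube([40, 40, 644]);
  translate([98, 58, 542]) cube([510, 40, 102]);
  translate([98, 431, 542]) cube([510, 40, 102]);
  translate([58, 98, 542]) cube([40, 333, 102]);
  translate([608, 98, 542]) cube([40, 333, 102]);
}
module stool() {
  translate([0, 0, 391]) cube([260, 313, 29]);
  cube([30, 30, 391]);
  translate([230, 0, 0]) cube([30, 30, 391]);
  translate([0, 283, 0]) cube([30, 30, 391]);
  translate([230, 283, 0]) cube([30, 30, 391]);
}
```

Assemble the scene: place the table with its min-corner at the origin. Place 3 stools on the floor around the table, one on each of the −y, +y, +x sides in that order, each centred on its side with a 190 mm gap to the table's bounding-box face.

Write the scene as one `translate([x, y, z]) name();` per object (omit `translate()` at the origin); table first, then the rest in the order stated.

table();
translate([223, -503, 0]) stool();
translate([223, 719, 0]) stool();
translate([896, 108, 0]) stool();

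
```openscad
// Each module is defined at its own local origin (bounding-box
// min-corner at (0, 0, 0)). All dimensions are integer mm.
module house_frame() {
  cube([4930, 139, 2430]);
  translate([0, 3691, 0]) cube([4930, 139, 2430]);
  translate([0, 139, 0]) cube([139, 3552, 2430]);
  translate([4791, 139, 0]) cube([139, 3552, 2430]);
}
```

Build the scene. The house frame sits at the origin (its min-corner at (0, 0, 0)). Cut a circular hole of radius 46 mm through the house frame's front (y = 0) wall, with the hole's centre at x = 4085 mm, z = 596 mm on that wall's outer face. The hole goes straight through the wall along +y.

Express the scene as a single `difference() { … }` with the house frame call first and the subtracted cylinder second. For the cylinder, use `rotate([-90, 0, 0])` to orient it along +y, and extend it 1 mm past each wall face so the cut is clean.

difference() {
  house_frame();
  translate([4085, -1, 596]) rotate([-90, 0, 0]) cylinder(h = 141, r = 46);
}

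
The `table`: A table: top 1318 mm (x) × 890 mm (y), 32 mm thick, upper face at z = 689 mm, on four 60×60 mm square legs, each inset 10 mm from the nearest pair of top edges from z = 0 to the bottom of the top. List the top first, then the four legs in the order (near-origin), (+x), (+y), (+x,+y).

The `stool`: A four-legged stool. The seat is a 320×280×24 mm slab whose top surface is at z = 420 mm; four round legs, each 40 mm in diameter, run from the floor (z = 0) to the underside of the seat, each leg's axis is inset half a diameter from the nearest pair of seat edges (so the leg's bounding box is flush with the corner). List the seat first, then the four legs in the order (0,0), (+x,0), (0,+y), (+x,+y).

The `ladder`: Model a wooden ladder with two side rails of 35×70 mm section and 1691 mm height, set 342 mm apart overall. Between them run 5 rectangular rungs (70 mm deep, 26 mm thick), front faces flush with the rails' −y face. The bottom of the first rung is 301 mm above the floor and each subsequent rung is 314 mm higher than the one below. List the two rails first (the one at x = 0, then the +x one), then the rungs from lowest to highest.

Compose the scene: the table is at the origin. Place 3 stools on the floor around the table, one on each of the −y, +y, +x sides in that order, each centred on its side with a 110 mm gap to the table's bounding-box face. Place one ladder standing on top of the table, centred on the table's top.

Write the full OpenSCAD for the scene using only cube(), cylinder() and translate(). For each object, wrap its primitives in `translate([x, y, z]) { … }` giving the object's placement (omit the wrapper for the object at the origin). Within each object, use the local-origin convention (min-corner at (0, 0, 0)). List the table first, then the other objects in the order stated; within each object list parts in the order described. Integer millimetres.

translate([0, 0, 657]) cube([1318, 890, 32]);
translate([10, 10, 0]) cube([60, 60, 657]);
translate([1248, 10, 0]) cube([60, 60, 657]);
translate([10, 820, 0]) cube([60, 60, 657]);
translate([1248, 820, 0]) cube([60, 60, 657]);
translate([499, -390, 0]) {
  translate([0, 0, 396]) cube([320, 280, 24]);
  translate([20, 20, 0]) cylinder(h = 396, r = 20);
  translate([300, 20, 0]) cylinder(h = 396, r = 20);
  translate([20, 260, 0]) cylinder(h = 396, r = 20);
  translate([300, 260, 0]) cylinder(h = 396, r = 20);
}
translate([499, 1000, 0]) {
  translate([0, 0, 396]) cube([320, 280, 24]);
  translate([20, 20, 0]) cylinder(h = 396, r = 20);
  translate([300, 20, 0]) cylinder(h = 396, r = 20);
  translate([20, 260, 0]) cylinder(h = 396, r = 20);
  translate([300, 260, 0]) cylinder(h = 396, r = 20);
}
translate([1428, 305, 0]) {
  translate([0, 0, 396]) cube([320, 280, 24]);
  translate([20, 20, 0]) cylinder(h = 396, r = 20);
  translate([300, 20, 0]) cylinder(h = 396, r = 20);
  translate([20, 260, 0]) cylinder(h = 396, r = 20);
  translate([300, 260, 0]) cylinder(h = 396, r = 20);
}
translate([488, 410, 689]) {
  cube([35, 70, 1691]);
  translate([307, 0, 0]) cube([35, 70, 1691]);
  translate([35, 0, 301]) cube([272, 70, 26]);
  translate([35, 0, 615]) cube([272, 70, 26]);
  translate([35, 0, 929]) cube([272, 70, 26]);
  translate([35, 0, 1243]) cube([272, 70, 26]);
  translate([35, 0, 1557]) cube([272, 70, 26]);
}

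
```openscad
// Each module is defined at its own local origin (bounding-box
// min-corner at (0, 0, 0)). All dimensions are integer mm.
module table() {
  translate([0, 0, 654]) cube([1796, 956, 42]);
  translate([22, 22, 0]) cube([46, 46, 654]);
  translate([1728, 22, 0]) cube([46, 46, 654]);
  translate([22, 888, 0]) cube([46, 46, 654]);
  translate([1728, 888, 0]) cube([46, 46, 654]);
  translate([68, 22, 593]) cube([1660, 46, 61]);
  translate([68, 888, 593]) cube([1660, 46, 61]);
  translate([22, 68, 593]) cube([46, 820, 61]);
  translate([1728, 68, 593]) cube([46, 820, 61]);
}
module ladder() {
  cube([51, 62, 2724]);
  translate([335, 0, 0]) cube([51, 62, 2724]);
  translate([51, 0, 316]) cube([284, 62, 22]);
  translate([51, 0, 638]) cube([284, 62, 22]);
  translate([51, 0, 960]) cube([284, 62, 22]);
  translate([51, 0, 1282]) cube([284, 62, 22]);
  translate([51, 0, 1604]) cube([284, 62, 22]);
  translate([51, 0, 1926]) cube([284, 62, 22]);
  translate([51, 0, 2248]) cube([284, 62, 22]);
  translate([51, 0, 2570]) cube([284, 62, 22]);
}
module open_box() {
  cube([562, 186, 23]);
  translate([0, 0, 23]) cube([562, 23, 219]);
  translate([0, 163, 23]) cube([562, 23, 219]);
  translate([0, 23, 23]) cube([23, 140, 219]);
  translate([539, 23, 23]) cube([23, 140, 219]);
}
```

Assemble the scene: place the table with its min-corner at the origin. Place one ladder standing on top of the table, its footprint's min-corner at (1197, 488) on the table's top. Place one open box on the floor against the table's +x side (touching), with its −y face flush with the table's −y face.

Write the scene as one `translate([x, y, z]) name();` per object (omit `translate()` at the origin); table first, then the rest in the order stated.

table();
translate([1197, 488, 696]) ladder();
translate([1796, 0, 0]) open_box();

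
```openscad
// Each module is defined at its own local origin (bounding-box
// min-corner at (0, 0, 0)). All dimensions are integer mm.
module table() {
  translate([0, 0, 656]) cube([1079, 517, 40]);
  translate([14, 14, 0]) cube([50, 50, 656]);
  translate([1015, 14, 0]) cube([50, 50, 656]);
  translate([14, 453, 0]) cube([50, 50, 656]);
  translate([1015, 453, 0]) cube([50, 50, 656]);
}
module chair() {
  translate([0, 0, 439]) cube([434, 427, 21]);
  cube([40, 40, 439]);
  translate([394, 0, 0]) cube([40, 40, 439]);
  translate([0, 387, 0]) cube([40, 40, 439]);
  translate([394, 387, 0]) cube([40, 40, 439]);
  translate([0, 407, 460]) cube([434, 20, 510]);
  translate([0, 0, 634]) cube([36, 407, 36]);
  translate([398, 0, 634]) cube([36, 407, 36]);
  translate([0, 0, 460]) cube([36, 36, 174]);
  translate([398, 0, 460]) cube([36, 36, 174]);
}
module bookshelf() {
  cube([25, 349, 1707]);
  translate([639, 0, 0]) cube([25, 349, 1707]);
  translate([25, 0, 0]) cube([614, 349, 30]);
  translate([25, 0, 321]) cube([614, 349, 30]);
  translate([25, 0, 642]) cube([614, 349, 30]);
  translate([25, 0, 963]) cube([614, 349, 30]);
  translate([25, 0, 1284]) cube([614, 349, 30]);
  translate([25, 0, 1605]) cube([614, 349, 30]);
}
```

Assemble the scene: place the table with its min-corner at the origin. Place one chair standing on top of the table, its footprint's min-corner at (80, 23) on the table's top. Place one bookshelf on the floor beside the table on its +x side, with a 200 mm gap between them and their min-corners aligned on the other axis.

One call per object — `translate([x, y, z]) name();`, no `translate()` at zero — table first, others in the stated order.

table();
translate([80, 23, 696]) chair();
translate([1279, 0, 0]) bookshelf();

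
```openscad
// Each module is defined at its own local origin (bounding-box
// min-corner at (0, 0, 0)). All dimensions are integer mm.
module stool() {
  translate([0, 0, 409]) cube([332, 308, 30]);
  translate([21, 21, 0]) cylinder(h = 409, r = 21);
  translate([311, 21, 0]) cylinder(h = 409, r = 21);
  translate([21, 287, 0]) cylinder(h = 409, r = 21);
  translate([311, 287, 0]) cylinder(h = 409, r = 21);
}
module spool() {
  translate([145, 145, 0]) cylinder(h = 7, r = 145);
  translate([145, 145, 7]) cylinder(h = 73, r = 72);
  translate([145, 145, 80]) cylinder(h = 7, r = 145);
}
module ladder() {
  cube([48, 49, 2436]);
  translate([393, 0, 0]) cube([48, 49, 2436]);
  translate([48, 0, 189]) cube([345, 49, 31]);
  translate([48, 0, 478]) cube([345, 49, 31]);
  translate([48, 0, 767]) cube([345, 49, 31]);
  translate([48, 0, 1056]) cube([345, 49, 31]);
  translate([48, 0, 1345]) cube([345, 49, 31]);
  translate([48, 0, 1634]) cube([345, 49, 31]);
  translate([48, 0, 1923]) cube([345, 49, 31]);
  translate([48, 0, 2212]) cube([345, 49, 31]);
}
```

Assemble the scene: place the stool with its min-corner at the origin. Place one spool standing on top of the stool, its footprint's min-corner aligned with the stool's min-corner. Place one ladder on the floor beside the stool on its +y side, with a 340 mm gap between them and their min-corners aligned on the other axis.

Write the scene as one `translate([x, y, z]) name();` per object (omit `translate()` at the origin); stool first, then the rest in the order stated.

stool();
translate([0, 0, 439]) spool();
translate([0, 648, 0]) ladder();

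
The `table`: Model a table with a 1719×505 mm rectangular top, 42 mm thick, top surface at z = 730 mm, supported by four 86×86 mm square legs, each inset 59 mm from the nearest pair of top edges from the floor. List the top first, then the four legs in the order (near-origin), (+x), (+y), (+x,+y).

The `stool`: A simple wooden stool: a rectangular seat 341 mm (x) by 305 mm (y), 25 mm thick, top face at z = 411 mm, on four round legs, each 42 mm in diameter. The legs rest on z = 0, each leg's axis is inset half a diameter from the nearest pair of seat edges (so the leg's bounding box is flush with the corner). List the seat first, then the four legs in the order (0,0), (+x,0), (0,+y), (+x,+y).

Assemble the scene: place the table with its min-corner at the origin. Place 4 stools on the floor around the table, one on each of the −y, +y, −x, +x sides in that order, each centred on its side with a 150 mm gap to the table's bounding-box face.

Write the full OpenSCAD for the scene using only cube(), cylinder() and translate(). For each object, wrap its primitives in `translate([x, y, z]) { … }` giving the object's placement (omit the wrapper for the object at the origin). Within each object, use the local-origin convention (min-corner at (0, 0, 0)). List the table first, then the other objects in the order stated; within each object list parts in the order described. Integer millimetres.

translate([0, 0, 688]) cube([1719, 505, 42]);
translate([59, 59, 0]) cube([86, 86, 688]);
translate([1574, 59, 0]) cube([86, 86, 688]);
translate([59, 360, 0]) cube([86, 86, 688]);
translate([1574, 360, 0]) cube([86, 86, 688]);
translate([689, -455, 0]) {
  translate([0, 0, 386]) cube([341, 305, 25]);
  translate([21, 21, 0]) cylinder(h = 386, r = 21);
  translate([320, 21, 0]) cylinder(h = 386, r = 21);
  translate([21, 284, 0]) cylinder(h = 386, r = 21);
  translate([320, 284, 0]) cylinder(h = 386, r = 21);
}
translate([689, 655, 0]) {
  translate([0, 0, 386]) cube([341, 305, 25]);
  translate([21, 21, 0]) cylinder(h = 386, r = 21);
  translate([320, 21, 0]) cylinder(h = 386, r = 21);
  translate([21, 284, 0]) cylinder(h = 386, r = 21);
  translate([320, 284, 0]) cylinder(h = 386, r = 21);
}
translate([-491, 100, 0]) {
  translate([0, 0, 386]) cube([341, 305, 25]);
  translate([21, 21, 0]) cylinder(h = 386, r = 21);
  translate([320, 21, 0]) cylinder(h = 386, r = 21);
  translate([21, 284, 0]) cylinder(h = 386, r = 21);
  translate([320, 284, 0]) cylinder(h = 386, r = 21);
}
translate([1869, 100, 0]) {
  translate([0, 0, 386]) cube([341, 305, 25]);
  translate([21, 21, 0]) cylinder(h = 386, r = 21);
  translate([320, 21, 0]) cylinder(h = 386, r = 21);
  translate([21, 284, 0]) cylinder(h = 386, r = 21);
  translate([320, 284, 0]) cylinder(h = 386, r = 21);
}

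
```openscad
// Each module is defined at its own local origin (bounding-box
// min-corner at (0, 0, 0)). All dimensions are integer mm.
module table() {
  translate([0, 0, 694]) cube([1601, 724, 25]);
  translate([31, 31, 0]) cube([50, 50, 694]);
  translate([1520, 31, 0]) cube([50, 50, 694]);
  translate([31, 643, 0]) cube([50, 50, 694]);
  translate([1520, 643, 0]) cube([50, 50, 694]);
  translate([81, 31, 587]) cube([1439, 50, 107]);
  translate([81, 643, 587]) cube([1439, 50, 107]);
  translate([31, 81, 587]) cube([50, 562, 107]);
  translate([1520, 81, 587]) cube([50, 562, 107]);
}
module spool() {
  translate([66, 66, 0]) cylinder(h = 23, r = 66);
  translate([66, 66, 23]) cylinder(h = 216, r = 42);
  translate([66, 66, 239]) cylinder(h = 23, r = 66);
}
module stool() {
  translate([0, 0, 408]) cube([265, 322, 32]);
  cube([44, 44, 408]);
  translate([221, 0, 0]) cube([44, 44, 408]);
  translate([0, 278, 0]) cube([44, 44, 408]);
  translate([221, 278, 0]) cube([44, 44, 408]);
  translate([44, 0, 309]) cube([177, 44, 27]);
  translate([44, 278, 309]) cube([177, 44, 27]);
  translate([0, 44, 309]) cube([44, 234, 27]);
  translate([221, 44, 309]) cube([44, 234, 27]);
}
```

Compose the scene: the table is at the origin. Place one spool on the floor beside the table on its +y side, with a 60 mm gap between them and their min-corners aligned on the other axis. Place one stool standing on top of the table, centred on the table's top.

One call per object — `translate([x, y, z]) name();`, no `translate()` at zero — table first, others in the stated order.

table();
translate([0, 784, 0]) spool();
translate([668, 201, 719]) stool();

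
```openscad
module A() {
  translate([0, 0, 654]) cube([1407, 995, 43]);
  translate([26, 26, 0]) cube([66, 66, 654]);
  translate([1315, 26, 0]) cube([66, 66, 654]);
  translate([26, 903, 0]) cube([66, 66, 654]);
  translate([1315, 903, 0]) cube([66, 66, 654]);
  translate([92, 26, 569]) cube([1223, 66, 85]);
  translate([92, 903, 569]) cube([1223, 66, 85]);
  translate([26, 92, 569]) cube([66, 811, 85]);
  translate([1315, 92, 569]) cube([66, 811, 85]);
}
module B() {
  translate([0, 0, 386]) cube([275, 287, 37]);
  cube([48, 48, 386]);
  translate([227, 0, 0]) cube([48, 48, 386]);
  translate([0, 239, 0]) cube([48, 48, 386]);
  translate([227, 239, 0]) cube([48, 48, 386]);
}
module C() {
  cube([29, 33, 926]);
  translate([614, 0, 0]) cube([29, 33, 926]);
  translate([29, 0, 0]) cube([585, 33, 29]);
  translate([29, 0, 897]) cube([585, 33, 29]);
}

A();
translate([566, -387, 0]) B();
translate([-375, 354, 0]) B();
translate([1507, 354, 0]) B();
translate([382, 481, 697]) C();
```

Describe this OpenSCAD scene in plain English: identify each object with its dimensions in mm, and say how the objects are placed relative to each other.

A is a rectangular dining table. The top is 1407×995×43 mm with its upper surface at z = 697 mm. It stands on four 66×66 mm square legs, each inset 26 mm from the nearest pair of top edges, running from the floor to the underside of the top. Four apron rails, 66 mm thick and 85 mm tall, run between adjacent legs with their top edges flush with the underside of the top and their outer faces flush with the legs' outer faces.

B is a four-legged stool. The seat is a 275×287×37 mm slab whose top surface is at z = 423 mm; four square legs, each 48×48 mm in cross-section, run from the floor (z = 0) to the underside of the seat, each flush with a corner of the seat.

C is a picture frame with a 585×868 mm rectangular opening (x by z) and a uniform 29 mm border on every side. Frame depth is 33 mm along y. It is built from two vertical stiles running the full outside height and two horizontal rails spanning the gap between the stiles.

Three stools sit around the table at the −y, −x, +x sides. The picture frame is on top of the table, centred.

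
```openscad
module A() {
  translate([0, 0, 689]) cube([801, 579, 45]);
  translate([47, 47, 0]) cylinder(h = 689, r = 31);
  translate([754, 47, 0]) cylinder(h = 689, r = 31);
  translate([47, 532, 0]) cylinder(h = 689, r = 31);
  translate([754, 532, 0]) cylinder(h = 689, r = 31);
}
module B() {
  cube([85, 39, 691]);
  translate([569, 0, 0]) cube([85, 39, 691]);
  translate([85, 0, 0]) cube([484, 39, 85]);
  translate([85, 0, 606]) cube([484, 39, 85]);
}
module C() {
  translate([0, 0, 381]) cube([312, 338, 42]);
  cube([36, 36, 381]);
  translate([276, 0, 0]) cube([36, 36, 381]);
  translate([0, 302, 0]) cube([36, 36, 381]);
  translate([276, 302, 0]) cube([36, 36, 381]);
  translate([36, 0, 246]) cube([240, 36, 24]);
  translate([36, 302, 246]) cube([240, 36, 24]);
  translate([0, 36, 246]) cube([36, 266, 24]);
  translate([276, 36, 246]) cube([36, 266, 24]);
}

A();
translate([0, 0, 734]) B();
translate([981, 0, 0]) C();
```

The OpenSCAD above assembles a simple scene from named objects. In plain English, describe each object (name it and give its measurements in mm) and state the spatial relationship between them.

A is a rectangular dining table. The top is 801×579×45 mm with its upper surface at z = 734 mm. It stands on four round legs of 62 mm diameter, each leg's bounding box inset 16 mm from the nearest pair of top edges, running from the floor to the underside of the top.

B is a rectangular picture frame lying in the x–z plane (depth along y). The opening is 484 mm wide (x) by 521 mm tall (z), surrounded by a border 85 mm wide on all four sides. The frame is 39 mm deep and is made of two full-height vertical stiles with two horizontal rails fitted between them.

C is a four-legged stool. The seat is 312×338 mm, 42 mm thick, top at z = 423 mm. It stands on four square legs, each 36×36 mm in cross-section, from z = 0 to the seat underside, each flush with a corner of the seat. Four stretchers, 36 mm wide and 24 mm tall, connect adjacent legs with their undersides at z = 246 mm, each running between the inner faces of the legs it joins and aligned with the legs' outer faces on the other axis.

The picture frame is on top of the table. The stool is on the floor beside the table on its +x side.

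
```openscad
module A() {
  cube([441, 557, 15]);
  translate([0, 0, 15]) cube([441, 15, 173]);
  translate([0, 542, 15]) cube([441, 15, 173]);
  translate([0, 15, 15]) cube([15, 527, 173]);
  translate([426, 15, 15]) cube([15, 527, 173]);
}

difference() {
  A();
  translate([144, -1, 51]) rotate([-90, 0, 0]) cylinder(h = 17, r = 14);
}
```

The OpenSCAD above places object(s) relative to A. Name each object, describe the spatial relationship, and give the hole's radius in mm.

The subtracted cylinder has r = 14 mm.

A is an open box. The open box has a circular hole through its front wall. The hole's radius is 14 mm.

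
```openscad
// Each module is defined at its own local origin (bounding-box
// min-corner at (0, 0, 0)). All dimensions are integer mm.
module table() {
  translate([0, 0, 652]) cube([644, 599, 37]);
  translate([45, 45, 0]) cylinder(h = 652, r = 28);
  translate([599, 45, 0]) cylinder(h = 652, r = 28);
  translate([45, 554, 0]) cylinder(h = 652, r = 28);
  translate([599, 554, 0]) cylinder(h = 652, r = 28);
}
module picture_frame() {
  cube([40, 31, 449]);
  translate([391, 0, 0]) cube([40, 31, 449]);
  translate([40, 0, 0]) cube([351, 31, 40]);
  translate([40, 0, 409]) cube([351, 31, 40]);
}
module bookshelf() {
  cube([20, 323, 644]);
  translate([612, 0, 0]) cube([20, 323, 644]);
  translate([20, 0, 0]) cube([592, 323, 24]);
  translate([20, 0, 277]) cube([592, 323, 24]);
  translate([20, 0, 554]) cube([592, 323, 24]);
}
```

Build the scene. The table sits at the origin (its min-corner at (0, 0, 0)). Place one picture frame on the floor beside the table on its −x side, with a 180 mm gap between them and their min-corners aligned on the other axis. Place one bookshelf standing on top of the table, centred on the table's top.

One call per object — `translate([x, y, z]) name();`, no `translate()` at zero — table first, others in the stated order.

table();
translate([-611, 0, 0]) picture_frame();
translate([6, 138, 689]) bookshelf();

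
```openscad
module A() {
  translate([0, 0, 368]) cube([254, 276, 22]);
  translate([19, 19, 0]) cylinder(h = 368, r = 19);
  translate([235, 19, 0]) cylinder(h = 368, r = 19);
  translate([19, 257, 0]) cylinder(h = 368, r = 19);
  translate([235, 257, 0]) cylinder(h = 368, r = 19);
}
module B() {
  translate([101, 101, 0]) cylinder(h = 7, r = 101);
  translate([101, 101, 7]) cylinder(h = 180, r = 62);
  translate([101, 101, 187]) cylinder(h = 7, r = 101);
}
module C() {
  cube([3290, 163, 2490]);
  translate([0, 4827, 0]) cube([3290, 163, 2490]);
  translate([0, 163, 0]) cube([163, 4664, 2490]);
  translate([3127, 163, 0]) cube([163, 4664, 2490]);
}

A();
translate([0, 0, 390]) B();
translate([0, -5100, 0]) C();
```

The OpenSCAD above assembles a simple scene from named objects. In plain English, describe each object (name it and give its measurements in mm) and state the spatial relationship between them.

A is a four-legged stool. The seat is 254×276 mm, 22 mm thick, top at z = 390 mm. It stands on four round legs, each 38 mm in diameter, from z = 0 to the seat underside, each leg's axis is inset half a diameter from the nearest pair of seat edges (so the leg's bounding box is flush with the corner).

B is a spool: two coaxial disc flanges of radius 101 mm and thickness 7 mm, joined by a core cylinder of radius 62 mm and height 180 mm. The lower flange rests on z = 0 and the three cylinders share a vertical axis.

C is a box-shaped house frame (walls only): outside footprint 3290×4990 mm, wall height 2490 mm, wall thickness 163 mm. The two y-facing walls run the full x-width; the two x-facing walls fit between the inner faces of the y-facing walls.

The spool is on top of the stool. The house frame is on the floor beside the stool on its −y side.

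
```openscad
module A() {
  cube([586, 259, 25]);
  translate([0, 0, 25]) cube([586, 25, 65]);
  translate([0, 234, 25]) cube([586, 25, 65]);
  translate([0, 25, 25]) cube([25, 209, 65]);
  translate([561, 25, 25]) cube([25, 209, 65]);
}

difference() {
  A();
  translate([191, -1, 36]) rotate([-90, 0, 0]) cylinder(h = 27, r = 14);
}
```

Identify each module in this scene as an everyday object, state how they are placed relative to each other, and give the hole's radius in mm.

The subtracted cylinder has r = 14 mm.

A is an open box. The open box has a circular hole through its front wall. The hole's radius is 14 mm.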